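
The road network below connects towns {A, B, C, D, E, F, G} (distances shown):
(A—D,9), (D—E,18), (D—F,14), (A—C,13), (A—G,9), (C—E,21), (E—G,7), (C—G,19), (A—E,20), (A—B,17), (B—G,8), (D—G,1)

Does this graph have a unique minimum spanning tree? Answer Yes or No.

No

Sort edges by weight, then run Kruskal:
D—G (1): add. Components now {A} {B} {C} {D,G} {E} {F}
E—G (7): add. Components now {A} {B} {C} {D,E,G} {F}
B—G (8): add. Components now {A} {B,D,E,G} {C} {F}
A—D (9): add. Components now {A,B,D,E,G} {C} {F}
A—G (9): skip — A and G already connected.
A—C (13): add. Components now {A,B,C,D,E,G} {F}
D—F (14): add. Components now {A,B,C,D,E,F,G}
Non-tree edge A—G has weight 9, equal to the heaviest edge on its tree cycle — swapping gives another MST of the same weight. Not unique.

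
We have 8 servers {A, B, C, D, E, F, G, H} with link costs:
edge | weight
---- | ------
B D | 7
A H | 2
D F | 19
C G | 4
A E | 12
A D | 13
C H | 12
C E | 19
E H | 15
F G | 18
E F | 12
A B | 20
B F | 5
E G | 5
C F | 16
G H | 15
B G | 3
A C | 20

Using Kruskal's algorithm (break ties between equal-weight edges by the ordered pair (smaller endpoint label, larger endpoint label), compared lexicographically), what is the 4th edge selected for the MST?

Kruskal's algorithm — process edges by increasing weight (ties by edge label):
A H (2): add — endpoints in different components.
B G (3): add — endpoints in different components.
C G (4): add — endpoints in different components.
B F (5): add — endpoints in different components.
E G (5): add — endpoints in different components.
B D (7): add — endpoints in different components.
A E (12): add — endpoints in different components.
The 4th edge added is B F.

B-F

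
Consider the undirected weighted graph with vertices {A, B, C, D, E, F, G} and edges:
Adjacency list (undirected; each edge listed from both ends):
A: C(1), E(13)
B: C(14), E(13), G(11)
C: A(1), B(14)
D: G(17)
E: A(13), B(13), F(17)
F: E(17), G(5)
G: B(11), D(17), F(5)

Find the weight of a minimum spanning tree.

60

Prim, starting at G.
Step 1: frontier [F-G 5, B-G 11, D-G 17] → take F-G (5); add F.
Step 2: frontier [E-F 17, B-G 11, D-G 17] → take B-G (11); add B.
Step 3: frontier [B-E 13, B-C 14, E-F 17, D-G 17] → take B-E (13); add E.
Step 4: frontier [B-C 14, A-E 13, D-G 17] → take A-E (13); add A.
Step 5: frontier [A-C 1, B-C 14, D-G 17] → take A-C (1); add C.
Step 6: frontier [D-G 17] → take D-G (17); add D.
MST edges: F-G, B-G, B-E, A-E, A-C, D-G; total weight 5+11+13+13+1+17 = 60.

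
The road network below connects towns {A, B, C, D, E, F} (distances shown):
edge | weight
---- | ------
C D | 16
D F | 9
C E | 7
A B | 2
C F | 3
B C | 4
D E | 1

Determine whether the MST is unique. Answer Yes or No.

Kruskal: consider edges lightest-first.
D E (1): add. Components now {A} {B} {C} {D,E} {F}
A B (2): add. Components now {A,B} {C} {D,E} {F}
C F (3): add. Components now {A,B} {C,F} {D,E}
B C (4): add. Components now {A,B,C,F} {D,E}
C E (7): add. Components now {A,B,C,D,E,F}
Every non-tree edge has weight strictly greater than the heaviest edge on the tree path between its endpoints, so the MST is unique.

Yes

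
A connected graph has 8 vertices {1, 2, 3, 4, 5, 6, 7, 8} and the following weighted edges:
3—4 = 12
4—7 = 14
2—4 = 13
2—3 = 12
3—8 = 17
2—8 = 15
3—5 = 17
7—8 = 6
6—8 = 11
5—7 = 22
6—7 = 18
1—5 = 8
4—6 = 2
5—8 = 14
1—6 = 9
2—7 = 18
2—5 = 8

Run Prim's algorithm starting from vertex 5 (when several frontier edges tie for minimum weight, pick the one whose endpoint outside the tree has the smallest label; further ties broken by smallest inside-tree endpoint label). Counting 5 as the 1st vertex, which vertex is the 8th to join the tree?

3

Prim's algorithm from 5:
Step 1: cheapest edge leaving the tree is 1—5 (8); add 1.
Step 2: cheapest edge leaving the tree is 2—5 (8); add 2.
Step 3: cheapest edge leaving the tree is 1—6 (9); add 6.
Step 4: cheapest edge leaving the tree is 4—6 (2); add 4.
Step 5: cheapest edge leaving the tree is 6—8 (11); add 8.
Step 6: cheapest edge leaving the tree is 7—8 (6); add 7.
Step 7: cheapest edge leaving the tree is 2—3 (12); add 3.
Vertex order: 5, 1, 2, 6, 4, 8, 7, 3. The 8th vertex is 3.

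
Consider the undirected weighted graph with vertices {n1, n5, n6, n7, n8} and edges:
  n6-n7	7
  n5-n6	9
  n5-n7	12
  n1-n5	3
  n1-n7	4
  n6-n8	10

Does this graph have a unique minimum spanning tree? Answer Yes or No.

Kruskal: consider edges lightest-first.
n1-n5 (3): add. Components now {n6} {n7} {n8} {n1,n5}
n1-n7 (4): add. Components now {n6} {n1,n5,n7} {n8}
n6-n7 (7): add. Components now {n1,n5,n6,n7} {n8}
n5-n6 (9): skip — n6 and n5 already connected.
n6-n8 (10): add. Components now {n1,n5,n6,n7,n8}
Every non-tree edge has weight strictly greater than the heaviest edge on the tree path between its endpoints, so the MST is unique.

Yes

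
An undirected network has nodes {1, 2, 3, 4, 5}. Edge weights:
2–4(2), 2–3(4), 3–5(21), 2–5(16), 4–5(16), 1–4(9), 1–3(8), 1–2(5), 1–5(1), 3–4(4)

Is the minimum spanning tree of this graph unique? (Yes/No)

Kruskal: consider edges lightest-first.
1–5 (1): add — endpoints in different components.
2–4 (2): add — endpoints in different components.
2–3 (4): add — endpoints in different components.
3–4 (4): skip — 3 and 4 already connected.
1–2 (5): add — endpoints in different components.
Non-tree edge 3–4 has weight 4, equal to the heaviest edge on its tree cycle — swapping gives another MST of the same weight. Not unique.

No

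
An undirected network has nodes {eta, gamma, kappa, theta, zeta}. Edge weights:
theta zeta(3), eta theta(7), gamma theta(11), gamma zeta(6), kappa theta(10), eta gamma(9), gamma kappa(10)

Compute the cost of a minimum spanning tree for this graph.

26

Kruskal: consider edges lightest-first.
theta zeta (3): add — endpoints in different components.
gamma zeta (6): add — endpoints in different components.
eta theta (7): add — endpoints in different components.
eta gamma (9): skip — gamma and eta already connected.
gamma kappa (10): add — endpoints in different components.
MST edges: theta zeta, gamma zeta, eta theta, gamma kappa; total weight 3+6+7+10 = 26.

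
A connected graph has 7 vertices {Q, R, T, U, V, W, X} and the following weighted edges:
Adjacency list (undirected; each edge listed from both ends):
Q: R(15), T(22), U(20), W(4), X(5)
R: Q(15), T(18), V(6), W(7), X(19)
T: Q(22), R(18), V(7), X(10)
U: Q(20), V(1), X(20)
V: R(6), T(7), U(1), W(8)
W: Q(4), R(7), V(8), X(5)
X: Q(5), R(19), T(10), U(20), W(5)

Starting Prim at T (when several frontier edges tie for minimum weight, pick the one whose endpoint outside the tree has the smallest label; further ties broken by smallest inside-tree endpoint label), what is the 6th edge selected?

Prim, starting at T.
Step 1: cheapest edge leaving the tree is T V (7); add V.
Step 2: cheapest edge leaving the tree is U V (1); add U.
Step 3: cheapest edge leaving the tree is R V (6); add R.
Step 4: cheapest edge leaving the tree is R W (7); add W.
Step 5: cheapest edge leaving the tree is Q W (4); add Q.
Step 6: cheapest edge leaving the tree is Q X (5); add X.
The 6th edge added is Q X.

Q-X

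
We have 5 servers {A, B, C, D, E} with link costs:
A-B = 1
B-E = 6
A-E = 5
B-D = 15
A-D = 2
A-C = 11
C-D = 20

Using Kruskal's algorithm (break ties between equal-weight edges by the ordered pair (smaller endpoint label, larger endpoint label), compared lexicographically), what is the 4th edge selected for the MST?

Sort edges by weight, then run Kruskal:
A-B (1): add — endpoints in different components.
A-D (2): add — endpoints in different components.
A-E (5): add — endpoints in different components.
B-E (6): skip — B and E already connected.
A-C (11): add — endpoints in different components.
The 4th edge added is A-C.

A-C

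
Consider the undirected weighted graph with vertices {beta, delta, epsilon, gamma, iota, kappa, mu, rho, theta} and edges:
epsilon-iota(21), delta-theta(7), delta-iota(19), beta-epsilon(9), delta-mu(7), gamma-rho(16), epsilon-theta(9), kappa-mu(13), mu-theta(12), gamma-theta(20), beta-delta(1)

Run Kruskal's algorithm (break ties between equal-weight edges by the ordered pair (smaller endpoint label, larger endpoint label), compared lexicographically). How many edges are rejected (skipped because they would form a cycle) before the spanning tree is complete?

Kruskal's algorithm — process edges by increasing weight (ties by edge label):
beta-delta (1): add — endpoints in different components.
delta-mu (7): add — endpoints in different components.
delta-theta (7): add — endpoints in different components.
beta-epsilon (9): add — endpoints in different components.
epsilon-theta (9): skip — theta and epsilon already connected.
mu-theta (12): skip — mu and theta already connected.
kappa-mu (13): add — endpoints in different components.
gamma-rho (16): add — endpoints in different components.
delta-iota (19): add — endpoints in different components.
gamma-theta (20): add — endpoints in different components.
Edges rejected before the tree was complete: 2.

2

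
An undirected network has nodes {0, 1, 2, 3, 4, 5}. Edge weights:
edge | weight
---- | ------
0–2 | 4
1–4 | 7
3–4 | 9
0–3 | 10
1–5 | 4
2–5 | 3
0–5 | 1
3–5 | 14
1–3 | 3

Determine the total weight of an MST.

18

Prim's algorithm from 0:
Step 1: cheapest edge leaving the tree is 0–5 (1); add 5.
Step 2: cheapest edge leaving the tree is 2–5 (3); add 2.
Step 3: cheapest edge leaving the tree is 1–5 (4); add 1.
Step 4: cheapest edge leaving the tree is 1–3 (3); add 3.
Step 5: cheapest edge leaving the tree is 1–4 (7); add 4.
MST edges: 0–5, 2–5, 1–5, 1–3, 1–4; total weight 1+3+4+3+7 = 18.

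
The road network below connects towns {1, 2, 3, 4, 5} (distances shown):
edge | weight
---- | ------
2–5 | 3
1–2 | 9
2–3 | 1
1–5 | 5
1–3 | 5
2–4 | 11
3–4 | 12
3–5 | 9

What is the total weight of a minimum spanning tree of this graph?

20

Kruskal's algorithm — process edges by increasing weight (ties by edge label):
2–3 (1): add — endpoints in different components.
2–5 (3): add — endpoints in different components.
1–3 (5): add — endpoints in different components.
1–5 (5): skip — 1 and 5 already connected.
1–2 (9): skip — 1 and 2 already connected.
3–5 (9): skip — 3 and 5 already connected.
2–4 (11): add — endpoints in different components.
MST edges: 2–3, 2–5, 1–3, 2–4; total weight 1+3+5+11 = 20.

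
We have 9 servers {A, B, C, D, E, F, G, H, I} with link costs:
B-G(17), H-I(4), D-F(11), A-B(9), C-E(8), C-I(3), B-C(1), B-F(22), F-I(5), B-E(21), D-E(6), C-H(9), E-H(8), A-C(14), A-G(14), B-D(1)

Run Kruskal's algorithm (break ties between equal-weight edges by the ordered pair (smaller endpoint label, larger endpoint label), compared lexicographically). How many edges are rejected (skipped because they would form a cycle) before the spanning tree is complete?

5

Kruskal's algorithm — process edges by increasing weight (ties by edge label):
B-C (1): add — endpoints in different components.
B-D (1): add — endpoints in different components.
C-I (3): add — endpoints in different components.
H-I (4): add — endpoints in different components.
F-I (5): add — endpoints in different components.
D-E (6): add — endpoints in different components.
C-E (8): skip — C and E already connected.
E-H (8): skip — E and H already connected.
A-B (9): add — endpoints in different components.
C-H (9): skip — C and H already connected.
D-F (11): skip — D and F already connected.
A-C (14): skip — A and C already connected.
A-G (14): add — endpoints in different components.
Edges rejected before the tree was complete: 5.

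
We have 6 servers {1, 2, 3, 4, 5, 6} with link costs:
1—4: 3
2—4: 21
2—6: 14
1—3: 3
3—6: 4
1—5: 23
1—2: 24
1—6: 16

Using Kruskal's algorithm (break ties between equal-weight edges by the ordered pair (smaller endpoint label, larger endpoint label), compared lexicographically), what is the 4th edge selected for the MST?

2-6

Kruskal's algorithm — process edges by increasing weight (ties by edge label):
1—3 (3): add — endpoints in different components.
1—4 (3): add — endpoints in different components.
3—6 (4): add — endpoints in different components.
2—6 (14): add — endpoints in different components.
1—6 (16): skip — 1 and 6 already connected.
2—4 (21): skip — 2 and 4 already connected.
1—5 (23): add — endpoints in different components.
The 4th edge added is 2—6.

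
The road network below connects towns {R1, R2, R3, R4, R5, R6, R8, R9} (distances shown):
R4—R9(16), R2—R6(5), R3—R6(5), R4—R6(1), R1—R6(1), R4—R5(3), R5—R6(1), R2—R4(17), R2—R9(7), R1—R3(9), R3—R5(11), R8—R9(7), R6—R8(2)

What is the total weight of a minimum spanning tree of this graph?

Prim, starting at R8.
Step 1: cheapest edge leaving the tree is R6—R8 (2); add R6.
Step 2: cheapest edge leaving the tree is R1—R6 (1); add R1.
Step 3: cheapest edge leaving the tree is R4—R6 (1); add R4.
Step 4: cheapest edge leaving the tree is R5—R6 (1); add R5.
Step 5: cheapest edge leaving the tree is R2—R6 (5); add R2.
Step 6: cheapest edge leaving the tree is R3—R6 (5); add R3.
Step 7: cheapest edge leaving the tree is R2—R9 (7); add R9.
MST edges: R6—R8, R1—R6, R4—R6, R5—R6, R2—R6, R3—R6, R2—R9; total weight 2+1+1+1+5+5+7 = 22.

22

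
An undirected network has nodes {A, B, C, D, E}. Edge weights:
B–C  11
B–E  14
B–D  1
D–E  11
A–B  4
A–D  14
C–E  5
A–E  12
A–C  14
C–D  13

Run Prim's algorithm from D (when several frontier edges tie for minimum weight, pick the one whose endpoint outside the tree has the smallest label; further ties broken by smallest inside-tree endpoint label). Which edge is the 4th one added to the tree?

C-E

Prim, starting at D.
Step 1: frontier [B–D 1, D–E 11, C–D 13, A–D 14] → take B–D (1); add B.
Step 2: frontier [A–B 4, B–C 11, B–E 14, D–E 11, C–D 13, A–D 14] → take A–B (4); add A.
Step 3: frontier [A–E 12, A–C 14, B–C 11, B–E 14, D–E 11, C–D 13] → take B–C (11); add C.
Step 4: frontier [A–E 12, B–E 14, C–E 5, D–E 11] → take C–E (5); add E.
The 4th edge added is C–E.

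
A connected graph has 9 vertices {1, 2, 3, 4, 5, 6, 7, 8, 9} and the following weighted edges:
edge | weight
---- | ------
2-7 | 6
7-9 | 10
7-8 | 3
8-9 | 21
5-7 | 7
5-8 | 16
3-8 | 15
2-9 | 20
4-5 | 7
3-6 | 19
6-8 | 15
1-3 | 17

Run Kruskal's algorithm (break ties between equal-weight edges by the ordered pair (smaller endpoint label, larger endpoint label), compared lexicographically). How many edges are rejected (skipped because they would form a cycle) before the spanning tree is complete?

Kruskal's algorithm — process edges by increasing weight (ties by edge label):
7-8 (3): add — endpoints in different components.
2-7 (6): add — endpoints in different components.
4-5 (7): add — endpoints in different components.
5-7 (7): add — endpoints in different components.
7-9 (10): add — endpoints in different components.
3-8 (15): add — endpoints in different components.
6-8 (15): add — endpoints in different components.
5-8 (16): skip — 5 and 8 already connected.
1-3 (17): add — endpoints in different components.
Edges rejected before the tree was complete: 1.

1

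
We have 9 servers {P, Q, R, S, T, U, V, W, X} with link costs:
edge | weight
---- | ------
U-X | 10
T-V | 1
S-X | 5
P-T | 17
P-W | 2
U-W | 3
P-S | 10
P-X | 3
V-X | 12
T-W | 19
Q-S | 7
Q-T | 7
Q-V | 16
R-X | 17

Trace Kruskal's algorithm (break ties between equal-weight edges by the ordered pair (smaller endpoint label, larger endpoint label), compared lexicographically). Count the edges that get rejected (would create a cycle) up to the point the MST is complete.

Kruskal's algorithm — process edges by increasing weight (ties by edge label):
T-V (1): add — endpoints in different components.
P-W (2): add — endpoints in different components.
P-X (3): add — endpoints in different components.
U-W (3): add — endpoints in different components.
S-X (5): add — endpoints in different components.
Q-S (7): add — endpoints in different components.
Q-T (7): add — endpoints in different components.
P-S (10): skip — S and P already connected.
U-X (10): skip — U and X already connected.
V-X (12): skip — X and V already connected.
Q-V (16): skip — V and Q already connected.
P-T (17): skip — P and T already connected.
R-X (17): add — endpoints in different components.
Edges rejected before the tree was complete: 5.

5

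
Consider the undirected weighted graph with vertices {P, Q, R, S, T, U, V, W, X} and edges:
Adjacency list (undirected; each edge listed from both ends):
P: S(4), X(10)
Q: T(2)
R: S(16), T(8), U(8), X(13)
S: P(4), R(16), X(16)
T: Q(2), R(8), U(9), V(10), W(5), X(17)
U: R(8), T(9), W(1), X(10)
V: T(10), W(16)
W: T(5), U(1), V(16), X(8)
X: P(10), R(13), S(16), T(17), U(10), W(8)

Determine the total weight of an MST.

Sort edges by weight, then run Kruskal:
U-W (1): add — endpoints in different components.
Q-T (2): add — endpoints in different components.
P-S (4): add — endpoints in different components.
T-W (5): add — endpoints in different components.
R-T (8): add — endpoints in different components.
R-U (8): skip — U and R already connected.
W-X (8): add — endpoints in different components.
T-U (9): skip — U and T already connected.
P-X (10): add — endpoints in different components.
T-V (10): add — endpoints in different components.
MST edges: U-W, Q-T, P-S, T-W, R-T, W-X, P-X, T-V; total weight 1+2+4+5+8+8+10+10 = 48.

48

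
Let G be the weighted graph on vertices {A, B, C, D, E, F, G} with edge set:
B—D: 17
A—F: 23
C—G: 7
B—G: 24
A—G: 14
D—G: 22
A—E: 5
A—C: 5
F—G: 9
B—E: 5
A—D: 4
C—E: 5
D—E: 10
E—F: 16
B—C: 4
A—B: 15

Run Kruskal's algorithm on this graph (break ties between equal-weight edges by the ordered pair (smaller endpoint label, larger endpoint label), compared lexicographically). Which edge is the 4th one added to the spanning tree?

A-E

Sort edges by weight, then run Kruskal:
A—D (4): add. Components now {A,D} {B} {C} {E} {F} {G}
B—C (4): add. Components now {A,D} {B,C} {E} {F} {G}
A—C (5): add. Components now {A,B,C,D} {E} {F} {G}
A—E (5): add. Components now {A,B,C,D,E} {F} {G}
B—E (5): skip — B and E already connected.
C—E (5): skip — C and E already connected.
C—G (7): add. Components now {A,B,C,D,E,G} {F}
F—G (9): add. Components now {A,B,C,D,E,F,G}
The 4th edge added is A—E.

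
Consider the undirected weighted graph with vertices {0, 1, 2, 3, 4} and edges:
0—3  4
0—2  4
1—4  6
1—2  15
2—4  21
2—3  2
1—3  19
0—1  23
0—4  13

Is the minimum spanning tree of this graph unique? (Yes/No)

No

Kruskal: consider edges lightest-first.
2—3 (2): add — endpoints in different components.
0—2 (4): add — endpoints in different components.
0—3 (4): skip — 0 and 3 already connected.
1—4 (6): add — endpoints in different components.
0—4 (13): add — endpoints in different components.
Non-tree edge 0—3 has weight 4, equal to the heaviest edge on its tree cycle — swapping gives another MST of the same weight. Not unique.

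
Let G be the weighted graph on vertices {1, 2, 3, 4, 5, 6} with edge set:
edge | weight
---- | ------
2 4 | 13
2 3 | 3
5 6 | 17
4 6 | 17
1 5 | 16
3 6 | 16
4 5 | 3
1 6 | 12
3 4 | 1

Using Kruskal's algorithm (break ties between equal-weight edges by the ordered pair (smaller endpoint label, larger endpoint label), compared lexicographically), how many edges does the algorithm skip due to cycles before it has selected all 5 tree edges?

1

Kruskal: consider edges lightest-first.
3 4 (1): add — endpoints in different components.
2 3 (3): add — endpoints in different components.
4 5 (3): add — endpoints in different components.
1 6 (12): add — endpoints in different components.
2 4 (13): skip — 2 and 4 already connected.
1 5 (16): add — endpoints in different components.
Edges rejected before the tree was complete: 1.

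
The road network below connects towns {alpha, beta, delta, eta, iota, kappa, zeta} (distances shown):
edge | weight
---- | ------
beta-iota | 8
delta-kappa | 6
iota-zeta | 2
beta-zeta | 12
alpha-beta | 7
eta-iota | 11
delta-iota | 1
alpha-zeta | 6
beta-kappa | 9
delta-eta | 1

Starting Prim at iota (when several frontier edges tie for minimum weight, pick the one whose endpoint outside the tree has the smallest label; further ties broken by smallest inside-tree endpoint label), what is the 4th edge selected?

Prim, starting at iota.
Step 1: frontier [delta-iota 1, iota-zeta 2, beta-iota 8, eta-iota 11] → take delta-iota (1); add delta.
Step 2: frontier [delta-eta 1, delta-kappa 6, iota-zeta 2, beta-iota 8, eta-iota 11] → take delta-eta (1); add eta.
Step 3: frontier [delta-kappa 6, iota-zeta 2, beta-iota 8] → take iota-zeta (2); add zeta.
Step 4: frontier [delta-kappa 6, beta-iota 8, alpha-zeta 6, beta-zeta 12] → take alpha-zeta (6); add alpha.
Step 5: frontier [alpha-beta 7, delta-kappa 6, beta-iota 8, beta-zeta 12] → take delta-kappa (6); add kappa.
Step 6: frontier [alpha-beta 7, beta-iota 8, beta-kappa 9, beta-zeta 12] → take alpha-beta (7); add beta.
The 4th edge added is alpha-zeta.

alpha-zeta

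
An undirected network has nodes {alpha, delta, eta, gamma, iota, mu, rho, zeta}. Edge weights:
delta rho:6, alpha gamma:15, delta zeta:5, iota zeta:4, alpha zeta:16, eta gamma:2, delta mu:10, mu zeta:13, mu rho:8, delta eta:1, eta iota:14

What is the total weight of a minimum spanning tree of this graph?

41

Kruskal: consider edges lightest-first.
delta eta (1): add — endpoints in different components.
eta gamma (2): add — endpoints in different components.
iota zeta (4): add — endpoints in different components.
delta zeta (5): add — endpoints in different components.
delta rho (6): add — endpoints in different components.
mu rho (8): add — endpoints in different components.
delta mu (10): skip — delta and mu already connected.
mu zeta (13): skip — zeta and mu already connected.
eta iota (14): skip — iota and eta already connected.
alpha gamma (15): add — endpoints in different components.
MST edges: delta eta, eta gamma, iota zeta, delta zeta, delta rho, mu rho, alpha gamma; total weight 1+2+4+5+6+8+15 = 41.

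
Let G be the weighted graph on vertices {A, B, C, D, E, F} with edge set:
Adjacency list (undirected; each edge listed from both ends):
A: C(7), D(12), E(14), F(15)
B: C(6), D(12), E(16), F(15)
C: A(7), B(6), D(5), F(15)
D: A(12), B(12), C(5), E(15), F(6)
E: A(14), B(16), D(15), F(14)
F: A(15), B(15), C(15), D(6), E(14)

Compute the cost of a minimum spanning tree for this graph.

38

Prim, starting at F.
Step 1: cheapest edge leaving the tree is D-F (6); add D.
Step 2: cheapest edge leaving the tree is C-D (5); add C.
Step 3: cheapest edge leaving the tree is B-C (6); add B.
Step 4: cheapest edge leaving the tree is A-C (7); add A.
Step 5: cheapest edge leaving the tree is A-E (14); add E.
MST edges: D-F, C-D, B-C, A-C, A-E; total weight 6+5+6+7+14 = 38.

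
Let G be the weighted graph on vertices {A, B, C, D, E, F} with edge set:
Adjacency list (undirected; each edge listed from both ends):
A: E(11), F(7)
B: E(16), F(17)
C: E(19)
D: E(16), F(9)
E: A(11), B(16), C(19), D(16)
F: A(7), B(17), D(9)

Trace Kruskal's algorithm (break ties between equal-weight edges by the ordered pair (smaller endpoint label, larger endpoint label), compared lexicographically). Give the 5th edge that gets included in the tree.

C-E

Kruskal's algorithm — process edges by increasing weight (ties by edge label):
A–F (7): add. Components now {A,F} {B} {C} {D} {E}
D–F (9): add. Components now {A,D,F} {B} {C} {E}
A–E (11): add. Components now {A,D,E,F} {B} {C}
B–E (16): add. Components now {A,B,D,E,F} {C}
D–E (16): skip — D and E already connected.
B–F (17): skip — B and F already connected.
C–E (19): add. Components now {A,B,C,D,E,F}
The 5th edge added is C–E.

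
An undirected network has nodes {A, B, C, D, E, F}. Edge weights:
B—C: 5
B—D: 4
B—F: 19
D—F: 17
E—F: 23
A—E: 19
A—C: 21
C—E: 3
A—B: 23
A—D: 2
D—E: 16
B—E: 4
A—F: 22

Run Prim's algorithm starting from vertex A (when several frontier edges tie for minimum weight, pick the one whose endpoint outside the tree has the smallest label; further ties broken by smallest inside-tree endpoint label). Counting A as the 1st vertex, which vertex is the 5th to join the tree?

C

Prim, starting at A.
Step 1: frontier [A—D 2, A—E 19, A—C 21, A—F 22, A—B 23] → take A—D (2); add D.
Step 2: frontier [A—E 19, A—C 21, A—F 22, A—B 23, B—D 4, D—E 16, D—F 17] → take B—D (4); add B.
Step 3: frontier [A—E 19, A—C 21, A—F 22, B—E 4, B—C 5, B—F 19, D—E 16, D—F 17] → take B—E (4); add E.
Step 4: frontier [A—C 21, A—F 22, B—C 5, B—F 19, D—F 17, C—E 3, E—F 23] → take C—E (3); add C.
Step 5: frontier [A—F 22, B—F 19, D—F 17, E—F 23] → take D—F (17); add F.
Vertex order: A, D, B, E, C, F. The 5th vertex is C.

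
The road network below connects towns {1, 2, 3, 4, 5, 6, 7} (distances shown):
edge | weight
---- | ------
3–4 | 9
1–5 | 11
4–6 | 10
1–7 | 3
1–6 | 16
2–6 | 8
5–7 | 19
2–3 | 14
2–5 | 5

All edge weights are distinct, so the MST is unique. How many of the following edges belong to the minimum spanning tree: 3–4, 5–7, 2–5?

Kruskal's algorithm — process edges by increasing weight (ties by edge label):
1–7 (3): add — endpoints in different components.
2–5 (5): add — endpoints in different components.
2–6 (8): add — endpoints in different components.
3–4 (9): add — endpoints in different components.
4–6 (10): add — endpoints in different components.
1–5 (11): add — endpoints in different components.
MST edge set: {1–7, 2–5, 2–6, 3–4, 4–6, 1–5}.
Of the listed edges, {3–4, 2–5} are in the MST → 2.

2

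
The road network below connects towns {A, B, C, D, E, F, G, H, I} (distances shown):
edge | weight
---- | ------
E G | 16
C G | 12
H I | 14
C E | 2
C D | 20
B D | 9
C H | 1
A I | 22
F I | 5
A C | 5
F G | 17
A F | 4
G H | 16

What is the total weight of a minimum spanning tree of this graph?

58

Prim's algorithm from A:
Step 1: cheapest edge leaving the tree is A F (4); add F.
Step 2: cheapest edge leaving the tree is A C (5); add C.
Step 3: cheapest edge leaving the tree is C H (1); add H.
Step 4: cheapest edge leaving the tree is C E (2); add E.
Step 5: cheapest edge leaving the tree is F I (5); add I.
Step 6: cheapest edge leaving the tree is C G (12); add G.
Step 7: cheapest edge leaving the tree is C D (20); add D.
Step 8: cheapest edge leaving the tree is B D (9); add B.
MST edges: A F, A C, C H, C E, F I, C G, C D, B D; total weight 4+5+1+2+5+12+20+9 = 58.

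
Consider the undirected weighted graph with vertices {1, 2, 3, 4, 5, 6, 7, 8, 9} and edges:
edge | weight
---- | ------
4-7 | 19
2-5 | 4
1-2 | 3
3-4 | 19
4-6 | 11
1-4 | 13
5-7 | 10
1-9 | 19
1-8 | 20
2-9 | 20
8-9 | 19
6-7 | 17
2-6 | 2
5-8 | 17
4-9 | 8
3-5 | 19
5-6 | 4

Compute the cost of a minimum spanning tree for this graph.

74

Kruskal's algorithm — process edges by increasing weight (ties by edge label):
2-6 (2): add — endpoints in different components.
1-2 (3): add — endpoints in different components.
2-5 (4): add — endpoints in different components.
5-6 (4): skip — 5 and 6 already connected.
4-9 (8): add — endpoints in different components.
5-7 (10): add — endpoints in different components.
4-6 (11): add — endpoints in different components.
1-4 (13): skip — 1 and 4 already connected.
5-8 (17): add — endpoints in different components.
6-7 (17): skip — 6 and 7 already connected.
1-9 (19): skip — 1 and 9 already connected.
3-4 (19): add — endpoints in different components.
MST edges: 2-6, 1-2, 2-5, 4-9, 5-7, 4-6, 5-8, 3-4; total weight 2+3+4+8+10+11+17+19 = 74.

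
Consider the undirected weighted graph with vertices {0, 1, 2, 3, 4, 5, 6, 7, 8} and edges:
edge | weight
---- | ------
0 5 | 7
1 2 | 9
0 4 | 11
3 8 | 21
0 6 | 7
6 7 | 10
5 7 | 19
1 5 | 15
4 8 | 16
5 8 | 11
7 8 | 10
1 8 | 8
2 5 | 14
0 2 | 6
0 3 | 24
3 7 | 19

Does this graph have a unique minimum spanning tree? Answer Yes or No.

No

Kruskal: consider edges lightest-first.
0 2 (6): add — endpoints in different components.
0 5 (7): add — endpoints in different components.
0 6 (7): add — endpoints in different components.
1 8 (8): add — endpoints in different components.
1 2 (9): add — endpoints in different components.
6 7 (10): add — endpoints in different components.
7 8 (10): skip — 7 and 8 already connected.
0 4 (11): add — endpoints in different components.
5 8 (11): skip — 5 and 8 already connected.
2 5 (14): skip — 2 and 5 already connected.
1 5 (15): skip — 1 and 5 already connected.
4 8 (16): skip — 4 and 8 already connected.
3 7 (19): add — endpoints in different components.
Non-tree edge 7 8 has weight 10, equal to the heaviest edge on its tree cycle — swapping gives another MST of the same weight. Not unique.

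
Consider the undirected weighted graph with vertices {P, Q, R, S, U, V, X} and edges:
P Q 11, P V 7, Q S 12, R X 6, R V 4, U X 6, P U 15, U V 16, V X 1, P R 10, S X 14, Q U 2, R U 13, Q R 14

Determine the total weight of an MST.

Kruskal: consider edges lightest-first.
V X (1): add. Components now {V,X} {R} {P} {Q} {S} {U}
Q U (2): add. Components now {V,X} {R} {P} {Q,U} {S}
R V (4): add. Components now {R,V,X} {P} {Q,U} {S}
R X (6): skip — R and X already connected.
U X (6): add. Components now {Q,R,U,V,X} {P} {S}
P V (7): add. Components now {P,Q,R,U,V,X} {S}
P R (10): skip — R and P already connected.
P Q (11): skip — P and Q already connected.
Q S (12): add. Components now {P,Q,R,S,U,V,X}
MST edges: V X, Q U, R V, U X, P V, Q S; total weight 1+2+4+6+7+12 = 32.

32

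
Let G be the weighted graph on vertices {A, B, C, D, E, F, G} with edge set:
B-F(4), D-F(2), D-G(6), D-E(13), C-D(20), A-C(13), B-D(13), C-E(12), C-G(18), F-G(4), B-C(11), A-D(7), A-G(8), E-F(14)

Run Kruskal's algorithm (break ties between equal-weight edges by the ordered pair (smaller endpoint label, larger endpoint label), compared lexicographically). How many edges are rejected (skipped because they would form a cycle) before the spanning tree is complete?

2

Kruskal: consider edges lightest-first.
D-F (2): add. Components now {A} {B} {C} {D,F} {E} {G}
B-F (4): add. Components now {A} {B,D,F} {C} {E} {G}
F-G (4): add. Components now {A} {B,D,F,G} {C} {E}
D-G (6): skip — D and G already connected.
A-D (7): add. Components now {A,B,D,F,G} {C} {E}
A-G (8): skip — A and G already connected.
B-C (11): add. Components now {A,B,C,D,F,G} {E}
C-E (12): add. Components now {A,B,C,D,E,F,G}
Edges rejected before the tree was complete: 2.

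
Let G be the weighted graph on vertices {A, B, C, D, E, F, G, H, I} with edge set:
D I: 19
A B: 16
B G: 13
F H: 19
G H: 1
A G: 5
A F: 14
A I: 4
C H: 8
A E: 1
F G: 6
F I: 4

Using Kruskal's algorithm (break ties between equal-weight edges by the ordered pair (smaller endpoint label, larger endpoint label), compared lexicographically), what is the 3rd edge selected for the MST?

A-I

Kruskal's algorithm — process edges by increasing weight (ties by edge label):
A E (1): add — endpoints in different components.
G H (1): add — endpoints in different components.
A I (4): add — endpoints in different components.
F I (4): add — endpoints in different components.
A G (5): add — endpoints in different components.
F G (6): skip — F and G already connected.
C H (8): add — endpoints in different components.
B G (13): add — endpoints in different components.
A F (14): skip — A and F already connected.
A B (16): skip — A and B already connected.
D I (19): add — endpoints in different components.
The 3rd edge added is A I.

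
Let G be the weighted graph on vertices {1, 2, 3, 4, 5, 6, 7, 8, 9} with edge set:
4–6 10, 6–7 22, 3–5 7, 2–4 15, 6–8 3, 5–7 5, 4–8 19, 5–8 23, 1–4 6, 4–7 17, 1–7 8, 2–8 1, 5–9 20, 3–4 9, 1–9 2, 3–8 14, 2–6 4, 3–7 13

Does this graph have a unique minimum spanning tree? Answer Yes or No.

Yes

Kruskal's algorithm — process edges by increasing weight (ties by edge label):
2–8 (1): add — endpoints in different components.
1–9 (2): add — endpoints in different components.
6–8 (3): add — endpoints in different components.
2–6 (4): skip — 2 and 6 already connected.
5–7 (5): add — endpoints in different components.
1–4 (6): add — endpoints in different components.
3–5 (7): add — endpoints in different components.
1–7 (8): add — endpoints in different components.
3–4 (9): skip — 3 and 4 already connected.
4–6 (10): add — endpoints in different components.
Every non-tree edge has weight strictly greater than the heaviest edge on the tree path between its endpoints, so the MST is unique.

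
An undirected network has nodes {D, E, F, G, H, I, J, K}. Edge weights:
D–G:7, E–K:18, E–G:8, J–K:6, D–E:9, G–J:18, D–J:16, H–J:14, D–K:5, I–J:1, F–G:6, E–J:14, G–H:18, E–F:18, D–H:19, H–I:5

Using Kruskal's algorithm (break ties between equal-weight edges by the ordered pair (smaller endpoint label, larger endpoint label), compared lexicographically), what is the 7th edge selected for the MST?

Kruskal's algorithm — process edges by increasing weight (ties by edge label):
I–J (1): add — endpoints in different components.
D–K (5): add — endpoints in different components.
H–I (5): add — endpoints in different components.
F–G (6): add — endpoints in different components.
J–K (6): add — endpoints in different components.
D–G (7): add — endpoints in different components.
E–G (8): add — endpoints in different components.
The 7th edge added is E–G.

E-G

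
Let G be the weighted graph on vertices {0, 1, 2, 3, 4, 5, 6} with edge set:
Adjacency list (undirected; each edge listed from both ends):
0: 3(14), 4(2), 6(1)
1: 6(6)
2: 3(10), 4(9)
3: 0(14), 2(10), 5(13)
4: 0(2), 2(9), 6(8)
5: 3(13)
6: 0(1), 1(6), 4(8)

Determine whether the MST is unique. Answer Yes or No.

Kruskal: consider edges lightest-first.
0 6 (1): add — endpoints in different components.
0 4 (2): add — endpoints in different components.
1 6 (6): add — endpoints in different components.
4 6 (8): skip — 4 and 6 already connected.
2 4 (9): add — endpoints in different components.
2 3 (10): add — endpoints in different components.
3 5 (13): add — endpoints in different components.
Every non-tree edge has weight strictly greater than the heaviest edge on the tree path between its endpoints, so the MST is unique.

Yes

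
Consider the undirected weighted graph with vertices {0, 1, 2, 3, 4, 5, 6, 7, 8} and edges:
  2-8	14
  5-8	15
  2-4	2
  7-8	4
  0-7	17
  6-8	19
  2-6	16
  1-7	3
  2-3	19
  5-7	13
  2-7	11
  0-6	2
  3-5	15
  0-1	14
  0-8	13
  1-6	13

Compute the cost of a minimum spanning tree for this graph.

Prim's algorithm from 0:
Step 1: cheapest edge leaving the tree is 0-6 (2); add 6.
Step 2: cheapest edge leaving the tree is 1-6 (13); add 1.
Step 3: cheapest edge leaving the tree is 1-7 (3); add 7.
Step 4: cheapest edge leaving the tree is 7-8 (4); add 8.
Step 5: cheapest edge leaving the tree is 2-7 (11); add 2.
Step 6: cheapest edge leaving the tree is 2-4 (2); add 4.
Step 7: cheapest edge leaving the tree is 5-7 (13); add 5.
Step 8: cheapest edge leaving the tree is 3-5 (15); add 3.
MST edges: 0-6, 1-6, 1-7, 7-8, 2-7, 2-4, 5-7, 3-5; total weight 2+13+3+4+11+2+13+15 = 63.

63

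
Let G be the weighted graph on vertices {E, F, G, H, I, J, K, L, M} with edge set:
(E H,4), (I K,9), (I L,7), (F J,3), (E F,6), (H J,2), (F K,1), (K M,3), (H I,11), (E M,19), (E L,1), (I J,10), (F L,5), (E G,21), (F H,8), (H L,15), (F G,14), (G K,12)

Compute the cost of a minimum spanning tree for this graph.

Kruskal: consider edges lightest-first.
E L (1): add — endpoints in different components.
F K (1): add — endpoints in different components.
H J (2): add — endpoints in different components.
F J (3): add — endpoints in different components.
K M (3): add — endpoints in different components.
E H (4): add — endpoints in different components.
F L (5): skip — F and L already connected.
E F (6): skip — E and F already connected.
I L (7): add — endpoints in different components.
F H (8): skip — F and H already connected.
I K (9): skip — I and K already connected.
I J (10): skip — I and J already connected.
H I (11): skip — H and I already connected.
G K (12): add — endpoints in different components.
MST edges: E L, F K, H J, F J, K M, E H, I L, G K; total weight 1+1+2+3+3+4+7+12 = 33.

33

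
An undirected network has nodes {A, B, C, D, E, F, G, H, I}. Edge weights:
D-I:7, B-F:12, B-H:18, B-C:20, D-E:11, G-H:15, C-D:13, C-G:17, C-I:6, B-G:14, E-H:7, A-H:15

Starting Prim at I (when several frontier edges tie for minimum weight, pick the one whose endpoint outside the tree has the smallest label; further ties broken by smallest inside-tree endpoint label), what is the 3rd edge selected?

Prim's algorithm from I:
Step 1: cheapest edge leaving the tree is C-I (6); add C.
Step 2: cheapest edge leaving the tree is D-I (7); add D.
Step 3: cheapest edge leaving the tree is D-E (11); add E.
Step 4: cheapest edge leaving the tree is E-H (7); add H.
Step 5: cheapest edge leaving the tree is A-H (15); add A.
Step 6: cheapest edge leaving the tree is G-H (15); add G.
Step 7: cheapest edge leaving the tree is B-G (14); add B.
Step 8: cheapest edge leaving the tree is B-F (12); add F.
The 3rd edge added is D-E.

D-E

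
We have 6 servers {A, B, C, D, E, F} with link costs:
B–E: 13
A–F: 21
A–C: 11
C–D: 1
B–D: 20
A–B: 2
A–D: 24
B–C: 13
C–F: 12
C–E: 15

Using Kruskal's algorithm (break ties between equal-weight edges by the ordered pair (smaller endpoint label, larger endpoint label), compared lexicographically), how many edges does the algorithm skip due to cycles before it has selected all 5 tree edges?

1

Kruskal's algorithm — process edges by increasing weight (ties by edge label):
C–D (1): add. Components now {A} {B} {C,D} {E} {F}
A–B (2): add. Components now {A,B} {C,D} {E} {F}
A–C (11): add. Components now {A,B,C,D} {E} {F}
C–F (12): add. Components now {A,B,C,D,F} {E}
B–C (13): skip — B and C already connected.
B–E (13): add. Components now {A,B,C,D,E,F}
Edges rejected before the tree was complete: 1.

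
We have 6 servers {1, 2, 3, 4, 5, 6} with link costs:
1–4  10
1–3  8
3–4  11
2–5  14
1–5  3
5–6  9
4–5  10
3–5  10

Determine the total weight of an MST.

Prim's algorithm from 3:
Step 1: cheapest edge leaving the tree is 1–3 (8); add 1.
Step 2: cheapest edge leaving the tree is 1–5 (3); add 5.
Step 3: cheapest edge leaving the tree is 5–6 (9); add 6.
Step 4: cheapest edge leaving the tree is 1–4 (10); add 4.
Step 5: cheapest edge leaving the tree is 2–5 (14); add 2.
MST edges: 1–3, 1–5, 5–6, 1–4, 2–5; total weight 8+3+9+10+14 = 44.

44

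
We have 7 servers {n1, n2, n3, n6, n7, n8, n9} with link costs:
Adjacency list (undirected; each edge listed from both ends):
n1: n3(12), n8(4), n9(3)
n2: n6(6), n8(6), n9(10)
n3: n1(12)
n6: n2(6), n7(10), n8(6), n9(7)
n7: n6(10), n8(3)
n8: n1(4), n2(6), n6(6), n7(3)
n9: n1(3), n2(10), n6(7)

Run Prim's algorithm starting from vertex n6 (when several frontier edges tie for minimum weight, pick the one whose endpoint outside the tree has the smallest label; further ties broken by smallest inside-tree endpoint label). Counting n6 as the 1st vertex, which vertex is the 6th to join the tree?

n9

Prim, starting at n6.
Step 1: frontier [n2–n6 6, n6–n8 6, n6–n9 7, n6–n7 10] → take n2–n6 (6); add n2.
Step 2: frontier [n2–n8 6, n2–n9 10, n6–n8 6, n6–n9 7, n6–n7 10] → take n2–n8 (6); add n8.
Step 3: frontier [n2–n9 10, n6–n9 7, n6–n7 10, n7–n8 3, n1–n8 4] → take n7–n8 (3); add n7.
Step 4: frontier [n2–n9 10, n6–n9 7, n1–n8 4] → take n1–n8 (4); add n1.
Step 5: frontier [n1–n9 3, n1–n3 12, n2–n9 10, n6–n9 7] → take n1–n9 (3); add n9.
Step 6: frontier [n1–n3 12] → take n1–n3 (12); add n3.
Vertex order: n6, n2, n8, n7, n1, n9, n3. The 6th vertex is n9.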